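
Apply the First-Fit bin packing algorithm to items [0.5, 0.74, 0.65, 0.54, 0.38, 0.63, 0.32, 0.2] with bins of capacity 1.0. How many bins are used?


Place items sequentially using First-Fit:
  Item 0.5 -> new Bin 1
  Item 0.74 -> new Bin 2
  Item 0.65 -> new Bin 3
  Item 0.54 -> new Bin 4
  Item 0.38 -> Bin 1 (now 0.88)
  Item 0.63 -> new Bin 5
  Item 0.32 -> Bin 3 (now 0.97)
  Item 0.2 -> Bin 2 (now 0.94)
Total bins used = 5

5


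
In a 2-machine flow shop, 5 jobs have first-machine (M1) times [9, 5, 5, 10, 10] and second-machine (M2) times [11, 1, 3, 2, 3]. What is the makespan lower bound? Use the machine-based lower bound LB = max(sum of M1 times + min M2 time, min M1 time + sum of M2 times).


LB1 = sum(M1 times) + min(M2 times) = 39 + 1 = 40
LB2 = min(M1 times) + sum(M2 times) = 5 + 20 = 25
Lower bound = max(LB1, LB2) = max(40, 25) = 40

40


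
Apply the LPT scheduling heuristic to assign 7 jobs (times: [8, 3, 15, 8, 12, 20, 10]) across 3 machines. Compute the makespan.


Sort jobs in decreasing order (LPT): [20, 15, 12, 10, 8, 8, 3]
Assign each job to the least loaded machine:
  Machine 1: jobs [20, 8], load = 28
  Machine 2: jobs [15, 8], load = 23
  Machine 3: jobs [12, 10, 3], load = 25
Makespan = max load = 28

28


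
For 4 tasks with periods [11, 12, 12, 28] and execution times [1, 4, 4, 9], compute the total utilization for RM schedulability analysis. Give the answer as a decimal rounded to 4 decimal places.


Compute individual utilizations (exact fractions):
  Task 1: C/T = 1/11 (approx. 0.0909)
  Task 2: C/T = 4/12 = 1/3 (approx. 0.3333)
  Task 3: C/T = 4/12 = 1/3 (approx. 0.3333)
  Task 4: C/T = 9/28 (approx. 0.3214)
Total utilization U = 1/11 + 1/3 + 1/3 + 9/28 = 997/924
Rounded to 4 decimal places: U = 1.0790
RM (Liu & Layland) bound for 4 tasks = 0.756828; compare with U = 997/924 (approx. 1.079004)
U > 1, so the task set is not schedulable (processor overloaded).

1.0790


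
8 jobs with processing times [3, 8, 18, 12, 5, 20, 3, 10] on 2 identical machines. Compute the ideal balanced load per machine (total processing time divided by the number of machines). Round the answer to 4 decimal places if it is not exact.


Total processing time = 3 + 8 + 18 + 12 + 5 + 20 + 3 + 10 = 79
Number of machines = 2
Ideal balanced load = 79 / 2 = 39.5

39.5


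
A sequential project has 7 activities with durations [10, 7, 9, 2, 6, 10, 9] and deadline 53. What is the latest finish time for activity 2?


LF(activity 2) = deadline - sum of successor durations
Successors: activities 3 through 7 with durations [9, 2, 6, 10, 9]
Sum of successor durations = 36
LF = 53 - 36 = 17

17


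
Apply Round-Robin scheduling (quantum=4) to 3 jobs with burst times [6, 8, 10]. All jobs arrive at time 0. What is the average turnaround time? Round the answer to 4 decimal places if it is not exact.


Time quantum = 4
Execution trace:
  J1 runs 4 units, time = 4
  J2 runs 4 units, time = 8
  J3 runs 4 units, time = 12
  J1 runs 2 units, time = 14
  J2 runs 4 units, time = 18
  J3 runs 4 units, time = 22
  J3 runs 2 units, time = 24
Finish times: [14, 18, 24]
Average turnaround = 56/3 = 18.6667

18.6667


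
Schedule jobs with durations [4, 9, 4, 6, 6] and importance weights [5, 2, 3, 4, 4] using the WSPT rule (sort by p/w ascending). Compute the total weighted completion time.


Compute p/w ratios and sort ascending (WSPT): [(4, 5), (4, 3), (6, 4), (6, 4), (9, 2)]
Compute weighted completion times:
  Job (p=4,w=5): C=4, w*C=5*4=20
  Job (p=4,w=3): C=8, w*C=3*8=24
  Job (p=6,w=4): C=14, w*C=4*14=56
  Job (p=6,w=4): C=20, w*C=4*20=80
  Job (p=9,w=2): C=29, w*C=2*29=58
Total weighted completion time = 238

238


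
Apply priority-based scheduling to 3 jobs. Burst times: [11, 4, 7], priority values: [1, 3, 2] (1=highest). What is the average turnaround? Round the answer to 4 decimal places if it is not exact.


Sort by priority (ascending = highest first):
Order: [(1, 11), (2, 7), (3, 4)]
Completion times:
  Priority 1, burst=11, C=11
  Priority 2, burst=7, C=18
  Priority 3, burst=4, C=22
Average turnaround = 51/3 = 17.0

17.0


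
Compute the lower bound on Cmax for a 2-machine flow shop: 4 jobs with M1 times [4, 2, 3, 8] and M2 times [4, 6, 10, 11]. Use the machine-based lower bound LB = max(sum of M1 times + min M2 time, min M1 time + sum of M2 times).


LB1 = sum(M1 times) + min(M2 times) = 17 + 4 = 21
LB2 = min(M1 times) + sum(M2 times) = 2 + 31 = 33
Lower bound = max(LB1, LB2) = max(21, 33) = 33

33


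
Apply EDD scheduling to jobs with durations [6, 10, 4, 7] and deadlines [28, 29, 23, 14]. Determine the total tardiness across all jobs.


Sort by due date (EDD order): [(7, 14), (4, 23), (6, 28), (10, 29)]
Compute completion times and tardiness:
  Job 1: p=7, d=14, C=7, tardiness=max(0,7-14)=0
  Job 2: p=4, d=23, C=11, tardiness=max(0,11-23)=0
  Job 3: p=6, d=28, C=17, tardiness=max(0,17-28)=0
  Job 4: p=10, d=29, C=27, tardiness=max(0,27-29)=0
Total tardiness = 0

0


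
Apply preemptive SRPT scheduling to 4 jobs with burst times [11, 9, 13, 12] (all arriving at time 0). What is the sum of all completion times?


Since all jobs arrive at t=0, SRPT equals SPT ordering.
SPT order: [9, 11, 12, 13]
Completion times:
  Job 1: p=9, C=9
  Job 2: p=11, C=20
  Job 3: p=12, C=32
  Job 4: p=13, C=45
Total completion time = 9 + 20 + 32 + 45 = 106

106


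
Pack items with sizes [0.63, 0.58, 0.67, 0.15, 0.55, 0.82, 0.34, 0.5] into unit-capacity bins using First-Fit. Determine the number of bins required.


Place items sequentially using First-Fit:
  Item 0.63 -> new Bin 1
  Item 0.58 -> new Bin 2
  Item 0.67 -> new Bin 3
  Item 0.15 -> Bin 1 (now 0.78)
  Item 0.55 -> new Bin 4
  Item 0.82 -> new Bin 5
  Item 0.34 -> Bin 2 (now 0.92)
  Item 0.5 -> new Bin 6
Total bins used = 6

6


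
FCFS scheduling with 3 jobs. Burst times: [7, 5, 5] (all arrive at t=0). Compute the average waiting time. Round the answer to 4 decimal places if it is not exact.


FCFS order (as given): [7, 5, 5]
Waiting times:
  Job 1: wait = 0
  Job 2: wait = 7
  Job 3: wait = 12
Sum of waiting times = 19
Average waiting time = 19/3 = 6.3333

6.3333


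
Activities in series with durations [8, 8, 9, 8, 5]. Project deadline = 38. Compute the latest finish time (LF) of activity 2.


LF(activity 2) = deadline - sum of successor durations
Successors: activities 3 through 5 with durations [9, 8, 5]
Sum of successor durations = 22
LF = 38 - 22 = 16

16


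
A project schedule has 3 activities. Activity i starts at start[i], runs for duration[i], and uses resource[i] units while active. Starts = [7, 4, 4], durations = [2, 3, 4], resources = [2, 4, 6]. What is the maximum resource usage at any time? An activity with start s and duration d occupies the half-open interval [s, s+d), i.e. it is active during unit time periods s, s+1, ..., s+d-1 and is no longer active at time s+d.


Each activity i is active on [start_i, start_i + duration_i).
Compute total resource usage per time slot:
  t=0: active resources = [], total = 0
  t=1: active resources = [], total = 0
  t=2: active resources = [], total = 0
  t=3: active resources = [], total = 0
  t=4: active resources = [4, 6], total = 10
  t=5: active resources = [4, 6], total = 10
  t=6: active resources = [4, 6], total = 10
  t=7: active resources = [2, 6], total = 8
  t=8: active resources = [2], total = 2
Peak resource demand = 10

10


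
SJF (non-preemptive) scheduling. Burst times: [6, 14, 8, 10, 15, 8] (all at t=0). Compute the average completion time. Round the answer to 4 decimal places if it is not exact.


SJF order (ascending): [6, 8, 8, 10, 14, 15]
Completion times:
  Job 1: burst=6, C=6
  Job 2: burst=8, C=14
  Job 3: burst=8, C=22
  Job 4: burst=10, C=32
  Job 5: burst=14, C=46
  Job 6: burst=15, C=61
Average completion = 181/6 = 30.1667

30.1667


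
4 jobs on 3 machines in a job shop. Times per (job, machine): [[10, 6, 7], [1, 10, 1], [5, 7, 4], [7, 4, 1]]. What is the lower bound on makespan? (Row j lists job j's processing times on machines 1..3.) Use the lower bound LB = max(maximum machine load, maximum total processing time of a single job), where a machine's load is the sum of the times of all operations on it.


Machine loads:
  Machine 1: 10 + 1 + 5 + 7 = 23
  Machine 2: 6 + 10 + 7 + 4 = 27
  Machine 3: 7 + 1 + 4 + 1 = 13
Max machine load = 27
Job totals:
  Job 1: 23
  Job 2: 12
  Job 3: 16
  Job 4: 12
Max job total = 23
Lower bound = max(27, 23) = 27

27


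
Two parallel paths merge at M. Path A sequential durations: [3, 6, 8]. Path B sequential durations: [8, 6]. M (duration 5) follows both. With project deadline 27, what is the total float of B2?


Forward pass: ES(B2) = sum of predecessors on chain B = 8
EF = ES + duration = 8 + 6 = 14
Backward pass: LF(M) = deadline = 27; LS(M) = 27 - 5 = 22
LF(B2) = LS(M) - sum(successors on chain B) = 22 - 0 = 22
LS = LF - duration = 22 - 6 = 16
Total float = LS - ES = 16 - 8 = 8

8


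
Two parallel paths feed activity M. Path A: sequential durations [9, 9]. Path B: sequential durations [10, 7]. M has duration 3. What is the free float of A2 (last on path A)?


ES(A2) = sum of predecessors on chain A = 9
EF(A2) = ES + duration = 9 + 9 = 18
Successor of A2 is M. ES(M) = max(sum(A), sum(B)) = max(18, 17) = 18
Free float = ES(successor) - EF(current) = 18 - 18 = 0

0


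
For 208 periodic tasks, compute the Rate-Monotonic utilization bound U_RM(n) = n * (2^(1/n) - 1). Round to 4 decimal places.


Compute 2^(1/208) = 1.0033379971
Subtract 1: 1.0033379971 - 1 = 0.0033379971
Multiply by n: 208 * 0.0033379971 = 0.6943033968
Round to 4 dp: 0.6943

0.6943


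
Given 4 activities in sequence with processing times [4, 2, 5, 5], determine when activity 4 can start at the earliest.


Activity 4 starts after activities 1 through 3 complete.
Predecessor durations: [4, 2, 5]
ES = 4 + 2 + 5 = 11

11


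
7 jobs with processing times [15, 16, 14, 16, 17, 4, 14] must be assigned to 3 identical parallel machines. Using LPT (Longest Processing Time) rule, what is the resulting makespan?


Sort jobs in decreasing order (LPT): [17, 16, 16, 15, 14, 14, 4]
Assign each job to the least loaded machine:
  Machine 1: jobs [17, 14], load = 31
  Machine 2: jobs [16, 15], load = 31
  Machine 3: jobs [16, 14, 4], load = 34
Makespan = max load = 34

34


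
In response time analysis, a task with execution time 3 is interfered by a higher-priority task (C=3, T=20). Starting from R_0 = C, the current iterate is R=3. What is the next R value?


R_next = C + ceil(R_prev / T_hp) * C_hp
ceil(3 / 20) = ceil(0.15) = 1
Interference = 1 * 3 = 3
R_next = 3 + 3 = 6

6


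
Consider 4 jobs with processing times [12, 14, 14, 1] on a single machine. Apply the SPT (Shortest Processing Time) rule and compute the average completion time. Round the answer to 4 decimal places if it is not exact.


Sort jobs by processing time (SPT order): [1, 12, 14, 14]
Compute completion times sequentially:
  Job 1: processing = 1, completes at 1
  Job 2: processing = 12, completes at 13
  Job 3: processing = 14, completes at 27
  Job 4: processing = 14, completes at 41
Sum of completion times = 82
Average completion time = 82/4 = 20.5

20.5


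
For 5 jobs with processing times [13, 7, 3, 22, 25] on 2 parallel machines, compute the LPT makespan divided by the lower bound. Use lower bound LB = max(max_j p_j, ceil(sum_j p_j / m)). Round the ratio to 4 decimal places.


LPT order: [25, 22, 13, 7, 3]
Machine loads after assignment: [35, 35]
LPT makespan = 35
Lower bound = max(max_job, ceil(total/2)) = max(25, 35) = 35
Ratio = 35 / 35 = 1.0

1.0


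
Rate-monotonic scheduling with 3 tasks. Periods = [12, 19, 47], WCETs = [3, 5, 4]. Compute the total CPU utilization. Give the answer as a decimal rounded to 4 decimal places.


Compute individual utilizations (exact fractions):
  Task 1: C/T = 3/12 = 1/4 (approx. 0.25)
  Task 2: C/T = 5/19 (approx. 0.2632)
  Task 3: C/T = 4/47 (approx. 0.0851)
Total utilization U = 1/4 + 5/19 + 4/47 = 2137/3572
Rounded to 4 decimal places: U = 0.5983
RM (Liu & Layland) bound for 3 tasks = 0.779763; compare with U = 2137/3572 (approx. 0.598264)
U <= bound, so schedulable by RM sufficient condition.

0.5983


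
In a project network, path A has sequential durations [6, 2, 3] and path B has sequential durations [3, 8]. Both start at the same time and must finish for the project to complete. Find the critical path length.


Path A total = 6 + 2 + 3 = 11
Path B total = 3 + 8 = 11
Critical path = longest path = max(11, 11) = 11

11


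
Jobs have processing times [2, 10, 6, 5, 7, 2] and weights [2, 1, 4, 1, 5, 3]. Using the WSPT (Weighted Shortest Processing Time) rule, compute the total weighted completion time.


Compute p/w ratios and sort ascending (WSPT): [(2, 3), (2, 2), (7, 5), (6, 4), (5, 1), (10, 1)]
Compute weighted completion times:
  Job (p=2,w=3): C=2, w*C=3*2=6
  Job (p=2,w=2): C=4, w*C=2*4=8
  Job (p=7,w=5): C=11, w*C=5*11=55
  Job (p=6,w=4): C=17, w*C=4*17=68
  Job (p=5,w=1): C=22, w*C=1*22=22
  Job (p=10,w=1): C=32, w*C=1*32=32
Total weighted completion time = 191

191


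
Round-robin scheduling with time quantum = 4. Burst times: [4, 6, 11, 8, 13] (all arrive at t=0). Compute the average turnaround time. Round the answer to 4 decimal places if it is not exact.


Time quantum = 4
Execution trace:
  J1 runs 4 units, time = 4
  J2 runs 4 units, time = 8
  J3 runs 4 units, time = 12
  J4 runs 4 units, time = 16
  J5 runs 4 units, time = 20
  J2 runs 2 units, time = 22
  J3 runs 4 units, time = 26
  J4 runs 4 units, time = 30
  J5 runs 4 units, time = 34
  J3 runs 3 units, time = 37
  J5 runs 4 units, time = 41
  J5 runs 1 units, time = 42
Finish times: [4, 22, 37, 30, 42]
Average turnaround = 135/5 = 27.0

27.0


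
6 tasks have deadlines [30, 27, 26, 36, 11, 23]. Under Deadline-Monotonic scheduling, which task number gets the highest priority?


Sort tasks by relative deadline (ascending):
  Task 5: deadline = 11
  Task 6: deadline = 23
  Task 3: deadline = 26
  Task 2: deadline = 27
  Task 1: deadline = 30
  Task 4: deadline = 36
Priority order (highest first): [5, 6, 3, 2, 1, 4]
Highest priority task = 5

5


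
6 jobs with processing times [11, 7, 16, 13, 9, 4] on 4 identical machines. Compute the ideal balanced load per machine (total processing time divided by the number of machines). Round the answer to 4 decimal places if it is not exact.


Total processing time = 11 + 7 + 16 + 13 + 9 + 4 = 60
Number of machines = 4
Ideal balanced load = 60 / 4 = 15.0

15.0


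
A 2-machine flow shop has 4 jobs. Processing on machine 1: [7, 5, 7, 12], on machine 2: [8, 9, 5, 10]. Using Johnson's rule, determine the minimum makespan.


Apply Johnson's rule:
  Group 1 (a <= b): [(2, 5, 9), (1, 7, 8)]
  Group 2 (a > b): [(4, 12, 10), (3, 7, 5)]
Optimal job order: [2, 1, 4, 3]
Schedule:
  Job 2: M1 done at 5, M2 done at 14
  Job 1: M1 done at 12, M2 done at 22
  Job 4: M1 done at 24, M2 done at 34
  Job 3: M1 done at 31, M2 done at 39
Makespan = 39

39


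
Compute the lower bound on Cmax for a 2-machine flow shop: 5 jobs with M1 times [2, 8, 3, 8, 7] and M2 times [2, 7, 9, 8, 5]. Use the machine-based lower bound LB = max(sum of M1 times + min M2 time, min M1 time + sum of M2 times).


LB1 = sum(M1 times) + min(M2 times) = 28 + 2 = 30
LB2 = min(M1 times) + sum(M2 times) = 2 + 31 = 33
Lower bound = max(LB1, LB2) = max(30, 33) = 33

33


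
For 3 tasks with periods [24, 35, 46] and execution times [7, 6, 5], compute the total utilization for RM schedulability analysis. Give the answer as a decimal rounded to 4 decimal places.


Compute individual utilizations (exact fractions):
  Task 1: C/T = 7/24 (approx. 0.2917)
  Task 2: C/T = 6/35 (approx. 0.1714)
  Task 3: C/T = 5/46 (approx. 0.1087)
Total utilization U = 7/24 + 6/35 + 5/46 = 11047/19320
Rounded to 4 decimal places: U = 0.5718
RM (Liu & Layland) bound for 3 tasks = 0.779763; compare with U = 11047/19320 (approx. 0.571791)
U <= bound, so schedulable by RM sufficient condition.

0.5718


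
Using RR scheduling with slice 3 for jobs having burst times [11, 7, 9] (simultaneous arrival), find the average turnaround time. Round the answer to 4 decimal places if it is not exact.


Time quantum = 3
Execution trace:
  J1 runs 3 units, time = 3
  J2 runs 3 units, time = 6
  J3 runs 3 units, time = 9
  J1 runs 3 units, time = 12
  J2 runs 3 units, time = 15
  J3 runs 3 units, time = 18
  J1 runs 3 units, time = 21
  J2 runs 1 units, time = 22
  J3 runs 3 units, time = 25
  J1 runs 2 units, time = 27
Finish times: [27, 22, 25]
Average turnaround = 74/3 = 24.6667

24.6667


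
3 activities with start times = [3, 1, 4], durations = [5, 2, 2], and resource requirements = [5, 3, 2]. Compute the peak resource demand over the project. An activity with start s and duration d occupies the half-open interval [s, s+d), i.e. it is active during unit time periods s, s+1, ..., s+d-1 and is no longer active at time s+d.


Each activity i is active on [start_i, start_i + duration_i).
Compute total resource usage per time slot:
  t=0: active resources = [], total = 0
  t=1: active resources = [3], total = 3
  t=2: active resources = [3], total = 3
  t=3: active resources = [5], total = 5
  t=4: active resources = [5, 2], total = 7
  t=5: active resources = [5, 2], total = 7
  t=6: active resources = [5], total = 5
  t=7: active resources = [5], total = 5
Peak resource demand = 7

7


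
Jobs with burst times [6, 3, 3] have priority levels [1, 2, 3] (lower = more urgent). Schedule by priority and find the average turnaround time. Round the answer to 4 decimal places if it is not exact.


Sort by priority (ascending = highest first):
Order: [(1, 6), (2, 3), (3, 3)]
Completion times:
  Priority 1, burst=6, C=6
  Priority 2, burst=3, C=9
  Priority 3, burst=3, C=12
Average turnaround = 27/3 = 9.0

9.0


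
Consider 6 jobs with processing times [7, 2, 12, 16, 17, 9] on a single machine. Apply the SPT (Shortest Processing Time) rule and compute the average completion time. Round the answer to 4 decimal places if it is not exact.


Sort jobs by processing time (SPT order): [2, 7, 9, 12, 16, 17]
Compute completion times sequentially:
  Job 1: processing = 2, completes at 2
  Job 2: processing = 7, completes at 9
  Job 3: processing = 9, completes at 18
  Job 4: processing = 12, completes at 30
  Job 5: processing = 16, completes at 46
  Job 6: processing = 17, completes at 63
Sum of completion times = 168
Average completion time = 168/6 = 28.0

28.0


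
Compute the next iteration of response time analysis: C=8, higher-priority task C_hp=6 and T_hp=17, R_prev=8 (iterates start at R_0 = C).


R_next = C + ceil(R_prev / T_hp) * C_hp
ceil(8 / 17) = ceil(0.4706) = 1
Interference = 1 * 6 = 6
R_next = 8 + 6 = 14

14


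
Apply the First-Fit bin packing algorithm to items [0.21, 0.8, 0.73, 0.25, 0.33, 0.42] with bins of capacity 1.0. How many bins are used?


Place items sequentially using First-Fit:
  Item 0.21 -> new Bin 1
  Item 0.8 -> new Bin 2
  Item 0.73 -> Bin 1 (now 0.94)
  Item 0.25 -> new Bin 3
  Item 0.33 -> Bin 3 (now 0.58)
  Item 0.42 -> Bin 3 (now 1.0)
Total bins used = 3

3


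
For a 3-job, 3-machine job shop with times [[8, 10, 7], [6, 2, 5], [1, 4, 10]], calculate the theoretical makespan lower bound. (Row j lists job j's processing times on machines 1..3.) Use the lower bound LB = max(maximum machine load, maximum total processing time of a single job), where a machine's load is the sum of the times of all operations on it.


Machine loads:
  Machine 1: 8 + 6 + 1 = 15
  Machine 2: 10 + 2 + 4 = 16
  Machine 3: 7 + 5 + 10 = 22
Max machine load = 22
Job totals:
  Job 1: 25
  Job 2: 13
  Job 3: 15
Max job total = 25
Lower bound = max(22, 25) = 25

25


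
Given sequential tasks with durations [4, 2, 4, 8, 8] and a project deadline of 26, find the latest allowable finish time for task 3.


LF(activity 3) = deadline - sum of successor durations
Successors: activities 4 through 5 with durations [8, 8]
Sum of successor durations = 16
LF = 26 - 16 = 10

10


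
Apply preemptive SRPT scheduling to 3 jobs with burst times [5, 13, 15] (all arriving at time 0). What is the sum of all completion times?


Since all jobs arrive at t=0, SRPT equals SPT ordering.
SPT order: [5, 13, 15]
Completion times:
  Job 1: p=5, C=5
  Job 2: p=13, C=18
  Job 3: p=15, C=33
Total completion time = 5 + 18 + 33 = 56

56


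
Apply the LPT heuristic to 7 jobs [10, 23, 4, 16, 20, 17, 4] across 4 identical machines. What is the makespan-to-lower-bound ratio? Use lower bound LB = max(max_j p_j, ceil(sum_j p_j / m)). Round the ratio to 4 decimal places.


LPT order: [23, 20, 17, 16, 10, 4, 4]
Machine loads after assignment: [23, 24, 21, 26]
LPT makespan = 26
Lower bound = max(max_job, ceil(total/4)) = max(23, 24) = 24
Ratio = 26 / 24 = 1.0833

1.0833


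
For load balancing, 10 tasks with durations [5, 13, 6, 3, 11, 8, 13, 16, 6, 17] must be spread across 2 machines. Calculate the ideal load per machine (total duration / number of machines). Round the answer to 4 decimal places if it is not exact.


Total processing time = 5 + 13 + 6 + 3 + 11 + 8 + 13 + 16 + 6 + 17 = 98
Number of machines = 2
Ideal balanced load = 98 / 2 = 49.0

49.0


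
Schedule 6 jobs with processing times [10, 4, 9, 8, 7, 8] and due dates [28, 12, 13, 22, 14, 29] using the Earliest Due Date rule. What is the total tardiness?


Sort by due date (EDD order): [(4, 12), (9, 13), (7, 14), (8, 22), (10, 28), (8, 29)]
Compute completion times and tardiness:
  Job 1: p=4, d=12, C=4, tardiness=max(0,4-12)=0
  Job 2: p=9, d=13, C=13, tardiness=max(0,13-13)=0
  Job 3: p=7, d=14, C=20, tardiness=max(0,20-14)=6
  Job 4: p=8, d=22, C=28, tardiness=max(0,28-22)=6
  Job 5: p=10, d=28, C=38, tardiness=max(0,38-28)=10
  Job 6: p=8, d=29, C=46, tardiness=max(0,46-29)=17
Total tardiness = 39

39


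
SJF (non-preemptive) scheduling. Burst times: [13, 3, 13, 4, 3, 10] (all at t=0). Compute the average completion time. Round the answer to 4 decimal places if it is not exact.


SJF order (ascending): [3, 3, 4, 10, 13, 13]
Completion times:
  Job 1: burst=3, C=3
  Job 2: burst=3, C=6
  Job 3: burst=4, C=10
  Job 4: burst=10, C=20
  Job 5: burst=13, C=33
  Job 6: burst=13, C=46
Average completion = 118/6 = 19.6667

19.6667


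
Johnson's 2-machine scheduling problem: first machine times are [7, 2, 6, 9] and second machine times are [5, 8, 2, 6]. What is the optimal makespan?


Apply Johnson's rule:
  Group 1 (a <= b): [(2, 2, 8)]
  Group 2 (a > b): [(4, 9, 6), (1, 7, 5), (3, 6, 2)]
Optimal job order: [2, 4, 1, 3]
Schedule:
  Job 2: M1 done at 2, M2 done at 10
  Job 4: M1 done at 11, M2 done at 17
  Job 1: M1 done at 18, M2 done at 23
  Job 3: M1 done at 24, M2 done at 26
Makespan = 26

26


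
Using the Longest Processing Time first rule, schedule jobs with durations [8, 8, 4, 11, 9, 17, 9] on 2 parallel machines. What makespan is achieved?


Sort jobs in decreasing order (LPT): [17, 11, 9, 9, 8, 8, 4]
Assign each job to the least loaded machine:
  Machine 1: jobs [17, 9, 8], load = 34
  Machine 2: jobs [11, 9, 8, 4], load = 32
Makespan = max load = 34

34


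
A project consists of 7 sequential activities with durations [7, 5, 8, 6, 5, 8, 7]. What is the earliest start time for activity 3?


Activity 3 starts after activities 1 through 2 complete.
Predecessor durations: [7, 5]
ES = 7 + 5 = 12

12


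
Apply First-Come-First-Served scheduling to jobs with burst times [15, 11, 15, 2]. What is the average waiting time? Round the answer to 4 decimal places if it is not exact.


FCFS order (as given): [15, 11, 15, 2]
Waiting times:
  Job 1: wait = 0
  Job 2: wait = 15
  Job 3: wait = 26
  Job 4: wait = 41
Sum of waiting times = 82
Average waiting time = 82/4 = 20.5

20.5


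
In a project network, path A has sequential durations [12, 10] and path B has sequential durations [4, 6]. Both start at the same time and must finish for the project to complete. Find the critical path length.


Path A total = 12 + 10 = 22
Path B total = 4 + 6 = 10
Critical path = longest path = max(22, 10) = 22

22


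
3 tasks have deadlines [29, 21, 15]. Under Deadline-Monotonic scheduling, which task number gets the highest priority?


Sort tasks by relative deadline (ascending):
  Task 3: deadline = 15
  Task 2: deadline = 21
  Task 1: deadline = 29
Priority order (highest first): [3, 2, 1]
Highest priority task = 3

3


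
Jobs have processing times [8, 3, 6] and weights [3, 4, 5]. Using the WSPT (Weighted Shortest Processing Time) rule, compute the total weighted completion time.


Compute p/w ratios and sort ascending (WSPT): [(3, 4), (6, 5), (8, 3)]
Compute weighted completion times:
  Job (p=3,w=4): C=3, w*C=4*3=12
  Job (p=6,w=5): C=9, w*C=5*9=45
  Job (p=8,w=3): C=17, w*C=3*17=51
Total weighted completion time = 108

108


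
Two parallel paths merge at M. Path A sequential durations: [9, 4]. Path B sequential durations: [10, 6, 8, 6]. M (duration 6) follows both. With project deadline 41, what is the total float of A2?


Forward pass: ES(A2) = sum of predecessors on chain A = 9
EF = ES + duration = 9 + 4 = 13
Backward pass: LF(M) = deadline = 41; LS(M) = 41 - 6 = 35
LF(A2) = LS(M) - sum(successors on chain A) = 35 - 0 = 35
LS = LF - duration = 35 - 4 = 31
Total float = LS - ES = 31 - 9 = 22

22


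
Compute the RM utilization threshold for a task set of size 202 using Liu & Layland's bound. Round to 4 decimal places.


Compute 2^(1/202) = 1.0034373158
Subtract 1: 1.0034373158 - 1 = 0.0034373158
Multiply by n: 202 * 0.0034373158 = 0.6943377916
Round to 4 dp: 0.6943

0.6943


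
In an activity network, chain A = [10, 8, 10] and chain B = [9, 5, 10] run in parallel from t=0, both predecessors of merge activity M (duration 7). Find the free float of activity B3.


ES(B3) = sum of predecessors on chain B = 14
EF(B3) = ES + duration = 14 + 10 = 24
Successor of B3 is M. ES(M) = max(sum(A), sum(B)) = max(28, 24) = 28
Free float = ES(successor) - EF(current) = 28 - 24 = 4

4


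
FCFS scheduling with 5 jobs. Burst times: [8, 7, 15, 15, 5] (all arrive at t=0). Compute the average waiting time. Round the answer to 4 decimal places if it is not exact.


FCFS order (as given): [8, 7, 15, 15, 5]
Waiting times:
  Job 1: wait = 0
  Job 2: wait = 8
  Job 3: wait = 15
  Job 4: wait = 30
  Job 5: wait = 45
Sum of waiting times = 98
Average waiting time = 98/5 = 19.6

19.6


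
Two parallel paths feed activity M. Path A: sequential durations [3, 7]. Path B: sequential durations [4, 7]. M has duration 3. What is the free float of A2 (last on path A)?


ES(A2) = sum of predecessors on chain A = 3
EF(A2) = ES + duration = 3 + 7 = 10
Successor of A2 is M. ES(M) = max(sum(A), sum(B)) = max(10, 11) = 11
Free float = ES(successor) - EF(current) = 11 - 10 = 1

1


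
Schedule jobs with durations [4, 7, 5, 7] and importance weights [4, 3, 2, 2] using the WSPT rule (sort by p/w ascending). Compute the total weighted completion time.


Compute p/w ratios and sort ascending (WSPT): [(4, 4), (7, 3), (5, 2), (7, 2)]
Compute weighted completion times:
  Job (p=4,w=4): C=4, w*C=4*4=16
  Job (p=7,w=3): C=11, w*C=3*11=33
  Job (p=5,w=2): C=16, w*C=2*16=32
  Job (p=7,w=2): C=23, w*C=2*23=46
Total weighted completion time = 127

127


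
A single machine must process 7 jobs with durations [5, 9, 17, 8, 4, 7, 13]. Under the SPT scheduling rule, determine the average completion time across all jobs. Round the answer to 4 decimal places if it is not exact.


Sort jobs by processing time (SPT order): [4, 5, 7, 8, 9, 13, 17]
Compute completion times sequentially:
  Job 1: processing = 4, completes at 4
  Job 2: processing = 5, completes at 9
  Job 3: processing = 7, completes at 16
  Job 4: processing = 8, completes at 24
  Job 5: processing = 9, completes at 33
  Job 6: processing = 13, completes at 46
  Job 7: processing = 17, completes at 63
Sum of completion times = 195
Average completion time = 195/7 = 27.8571

27.8571


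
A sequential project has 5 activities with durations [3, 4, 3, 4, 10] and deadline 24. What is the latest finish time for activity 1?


LF(activity 1) = deadline - sum of successor durations
Successors: activities 2 through 5 with durations [4, 3, 4, 10]
Sum of successor durations = 21
LF = 24 - 21 = 3

3


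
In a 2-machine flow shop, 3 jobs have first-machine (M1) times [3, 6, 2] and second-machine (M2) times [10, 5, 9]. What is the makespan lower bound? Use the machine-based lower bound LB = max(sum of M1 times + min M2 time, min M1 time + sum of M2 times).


LB1 = sum(M1 times) + min(M2 times) = 11 + 5 = 16
LB2 = min(M1 times) + sum(M2 times) = 2 + 24 = 26
Lower bound = max(LB1, LB2) = max(16, 26) = 26

26


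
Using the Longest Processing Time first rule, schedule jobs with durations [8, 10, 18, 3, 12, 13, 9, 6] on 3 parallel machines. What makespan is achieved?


Sort jobs in decreasing order (LPT): [18, 13, 12, 10, 9, 8, 6, 3]
Assign each job to the least loaded machine:
  Machine 1: jobs [18, 8], load = 26
  Machine 2: jobs [13, 9, 6], load = 28
  Machine 3: jobs [12, 10, 3], load = 25
Makespan = max load = 28

28


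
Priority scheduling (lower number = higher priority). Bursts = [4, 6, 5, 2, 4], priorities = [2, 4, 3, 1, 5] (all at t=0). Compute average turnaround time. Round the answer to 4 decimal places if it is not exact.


Sort by priority (ascending = highest first):
Order: [(1, 2), (2, 4), (3, 5), (4, 6), (5, 4)]
Completion times:
  Priority 1, burst=2, C=2
  Priority 2, burst=4, C=6
  Priority 3, burst=5, C=11
  Priority 4, burst=6, C=17
  Priority 5, burst=4, C=21
Average turnaround = 57/5 = 11.4

11.4


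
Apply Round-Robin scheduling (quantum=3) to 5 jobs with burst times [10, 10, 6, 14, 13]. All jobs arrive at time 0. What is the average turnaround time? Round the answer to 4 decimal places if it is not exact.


Time quantum = 3
Execution trace:
  J1 runs 3 units, time = 3
  J2 runs 3 units, time = 6
  J3 runs 3 units, time = 9
  J4 runs 3 units, time = 12
  J5 runs 3 units, time = 15
  J1 runs 3 units, time = 18
  J2 runs 3 units, time = 21
  J3 runs 3 units, time = 24
  J4 runs 3 units, time = 27
  J5 runs 3 units, time = 30
  J1 runs 3 units, time = 33
  J2 runs 3 units, time = 36
  J4 runs 3 units, time = 39
  J5 runs 3 units, time = 42
  J1 runs 1 units, time = 43
  J2 runs 1 units, time = 44
  J4 runs 3 units, time = 47
  J5 runs 3 units, time = 50
  J4 runs 2 units, time = 52
  J5 runs 1 units, time = 53
Finish times: [43, 44, 24, 52, 53]
Average turnaround = 216/5 = 43.2

43.2


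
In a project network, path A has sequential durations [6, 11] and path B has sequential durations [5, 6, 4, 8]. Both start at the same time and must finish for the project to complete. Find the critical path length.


Path A total = 6 + 11 = 17
Path B total = 5 + 6 + 4 + 8 = 23
Critical path = longest path = max(17, 23) = 23

23


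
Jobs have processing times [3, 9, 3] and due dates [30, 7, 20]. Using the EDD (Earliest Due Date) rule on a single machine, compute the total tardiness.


Sort by due date (EDD order): [(9, 7), (3, 20), (3, 30)]
Compute completion times and tardiness:
  Job 1: p=9, d=7, C=9, tardiness=max(0,9-7)=2
  Job 2: p=3, d=20, C=12, tardiness=max(0,12-20)=0
  Job 3: p=3, d=30, C=15, tardiness=max(0,15-30)=0
Total tardiness = 2

2


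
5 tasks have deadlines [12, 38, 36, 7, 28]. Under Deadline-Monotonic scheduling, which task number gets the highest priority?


Sort tasks by relative deadline (ascending):
  Task 4: deadline = 7
  Task 1: deadline = 12
  Task 5: deadline = 28
  Task 3: deadline = 36
  Task 2: deadline = 38
Priority order (highest first): [4, 1, 5, 3, 2]
Highest priority task = 4

4


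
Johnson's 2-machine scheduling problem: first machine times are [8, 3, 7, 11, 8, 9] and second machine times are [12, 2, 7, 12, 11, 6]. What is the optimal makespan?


Apply Johnson's rule:
  Group 1 (a <= b): [(3, 7, 7), (1, 8, 12), (5, 8, 11), (4, 11, 12)]
  Group 2 (a > b): [(6, 9, 6), (2, 3, 2)]
Optimal job order: [3, 1, 5, 4, 6, 2]
Schedule:
  Job 3: M1 done at 7, M2 done at 14
  Job 1: M1 done at 15, M2 done at 27
  Job 5: M1 done at 23, M2 done at 38
  Job 4: M1 done at 34, M2 done at 50
  Job 6: M1 done at 43, M2 done at 56
  Job 2: M1 done at 46, M2 done at 58
Makespan = 58

58


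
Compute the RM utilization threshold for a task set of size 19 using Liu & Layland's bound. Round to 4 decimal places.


Compute 2^(1/19) = 1.0371550444
Subtract 1: 1.0371550444 - 1 = 0.0371550444
Multiply by n: 19 * 0.0371550444 = 0.7059458436
Round to 4 dp: 0.7059

0.7059


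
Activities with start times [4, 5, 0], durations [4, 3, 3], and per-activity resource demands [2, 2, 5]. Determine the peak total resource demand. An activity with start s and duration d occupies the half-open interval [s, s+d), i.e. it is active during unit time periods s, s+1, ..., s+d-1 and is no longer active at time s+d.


Each activity i is active on [start_i, start_i + duration_i).
Compute total resource usage per time slot:
  t=0: active resources = [5], total = 5
  t=1: active resources = [5], total = 5
  t=2: active resources = [5], total = 5
  t=3: active resources = [], total = 0
  t=4: active resources = [2], total = 2
  t=5: active resources = [2, 2], total = 4
  t=6: active resources = [2, 2], total = 4
  t=7: active resources = [2, 2], total = 4
Peak resource demand = 5

5


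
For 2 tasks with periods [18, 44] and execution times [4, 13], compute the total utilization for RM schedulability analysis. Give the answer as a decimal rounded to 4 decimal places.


Compute individual utilizations (exact fractions):
  Task 1: C/T = 4/18 = 2/9 (approx. 0.2222)
  Task 2: C/T = 13/44 (approx. 0.2955)
Total utilization U = 2/9 + 13/44 = 205/396
Rounded to 4 decimal places: U = 0.5177
RM (Liu & Layland) bound for 2 tasks = 0.828427; compare with U = 205/396 (approx. 0.517677)
U <= bound, so schedulable by RM sufficient condition.

0.5177


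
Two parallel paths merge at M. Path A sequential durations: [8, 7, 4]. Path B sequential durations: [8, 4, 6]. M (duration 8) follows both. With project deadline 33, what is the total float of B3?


Forward pass: ES(B3) = sum of predecessors on chain B = 12
EF = ES + duration = 12 + 6 = 18
Backward pass: LF(M) = deadline = 33; LS(M) = 33 - 8 = 25
LF(B3) = LS(M) - sum(successors on chain B) = 25 - 0 = 25
LS = LF - duration = 25 - 6 = 19
Total float = LS - ES = 19 - 12 = 7

7


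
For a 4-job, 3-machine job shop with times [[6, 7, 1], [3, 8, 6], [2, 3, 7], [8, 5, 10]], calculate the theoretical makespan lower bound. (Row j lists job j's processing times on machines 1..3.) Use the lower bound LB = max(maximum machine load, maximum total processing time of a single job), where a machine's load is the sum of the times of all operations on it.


Machine loads:
  Machine 1: 6 + 3 + 2 + 8 = 19
  Machine 2: 7 + 8 + 3 + 5 = 23
  Machine 3: 1 + 6 + 7 + 10 = 24
Max machine load = 24
Job totals:
  Job 1: 14
  Job 2: 17
  Job 3: 12
  Job 4: 23
Max job total = 23
Lower bound = max(24, 23) = 24

24


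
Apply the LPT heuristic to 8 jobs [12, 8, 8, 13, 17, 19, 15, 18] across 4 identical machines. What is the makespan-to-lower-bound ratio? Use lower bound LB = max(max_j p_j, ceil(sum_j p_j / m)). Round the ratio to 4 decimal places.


LPT order: [19, 18, 17, 15, 13, 12, 8, 8]
Machine loads after assignment: [27, 26, 29, 28]
LPT makespan = 29
Lower bound = max(max_job, ceil(total/4)) = max(19, 28) = 28
Ratio = 29 / 28 = 1.0357

1.0357


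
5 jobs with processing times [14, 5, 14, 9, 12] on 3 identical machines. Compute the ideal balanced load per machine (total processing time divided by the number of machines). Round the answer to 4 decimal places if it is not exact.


Total processing time = 14 + 5 + 14 + 9 + 12 = 54
Number of machines = 3
Ideal balanced load = 54 / 3 = 18.0

18.0


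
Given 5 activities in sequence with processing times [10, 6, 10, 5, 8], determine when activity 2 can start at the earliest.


Activity 2 starts after activities 1 through 1 complete.
Predecessor durations: [10]
ES = 10 = 10

10


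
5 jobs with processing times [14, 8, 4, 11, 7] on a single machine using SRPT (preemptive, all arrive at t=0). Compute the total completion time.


Since all jobs arrive at t=0, SRPT equals SPT ordering.
SPT order: [4, 7, 8, 11, 14]
Completion times:
  Job 1: p=4, C=4
  Job 2: p=7, C=11
  Job 3: p=8, C=19
  Job 4: p=11, C=30
  Job 5: p=14, C=44
Total completion time = 4 + 11 + 19 + 30 + 44 = 108

108


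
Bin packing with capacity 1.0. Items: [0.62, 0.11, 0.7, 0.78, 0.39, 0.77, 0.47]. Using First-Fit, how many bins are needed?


Place items sequentially using First-Fit:
  Item 0.62 -> new Bin 1
  Item 0.11 -> Bin 1 (now 0.73)
  Item 0.7 -> new Bin 2
  Item 0.78 -> new Bin 3
  Item 0.39 -> new Bin 4
  Item 0.77 -> new Bin 5
  Item 0.47 -> Bin 4 (now 0.86)
Total bins used = 5

5


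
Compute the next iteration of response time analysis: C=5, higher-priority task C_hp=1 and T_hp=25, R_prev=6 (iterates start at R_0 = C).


R_next = C + ceil(R_prev / T_hp) * C_hp
ceil(6 / 25) = ceil(0.24) = 1
Interference = 1 * 1 = 1
R_next = 5 + 1 = 6
R_next = R_prev, so the iteration has converged (response time = 6).

6


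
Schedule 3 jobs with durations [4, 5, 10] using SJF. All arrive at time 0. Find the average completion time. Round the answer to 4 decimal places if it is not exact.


SJF order (ascending): [4, 5, 10]
Completion times:
  Job 1: burst=4, C=4
  Job 2: burst=5, C=9
  Job 3: burst=10, C=19
Average completion = 32/3 = 10.6667

10.6667


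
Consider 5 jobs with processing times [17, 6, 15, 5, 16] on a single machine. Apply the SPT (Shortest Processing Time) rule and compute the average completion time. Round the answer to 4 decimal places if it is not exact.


Sort jobs by processing time (SPT order): [5, 6, 15, 16, 17]
Compute completion times sequentially:
  Job 1: processing = 5, completes at 5
  Job 2: processing = 6, completes at 11
  Job 3: processing = 15, completes at 26
  Job 4: processing = 16, completes at 42
  Job 5: processing = 17, completes at 59
Sum of completion times = 143
Average completion time = 143/5 = 28.6

28.6


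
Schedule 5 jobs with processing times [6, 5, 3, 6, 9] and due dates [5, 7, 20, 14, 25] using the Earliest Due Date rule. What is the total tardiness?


Sort by due date (EDD order): [(6, 5), (5, 7), (6, 14), (3, 20), (9, 25)]
Compute completion times and tardiness:
  Job 1: p=6, d=5, C=6, tardiness=max(0,6-5)=1
  Job 2: p=5, d=7, C=11, tardiness=max(0,11-7)=4
  Job 3: p=6, d=14, C=17, tardiness=max(0,17-14)=3
  Job 4: p=3, d=20, C=20, tardiness=max(0,20-20)=0
  Job 5: p=9, d=25, C=29, tardiness=max(0,29-25)=4
Total tardiness = 12

12


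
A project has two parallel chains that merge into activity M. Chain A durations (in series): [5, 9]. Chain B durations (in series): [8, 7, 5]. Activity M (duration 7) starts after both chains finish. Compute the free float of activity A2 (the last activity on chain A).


ES(A2) = sum of predecessors on chain A = 5
EF(A2) = ES + duration = 5 + 9 = 14
Successor of A2 is M. ES(M) = max(sum(A), sum(B)) = max(14, 20) = 20
Free float = ES(successor) - EF(current) = 20 - 14 = 6

6


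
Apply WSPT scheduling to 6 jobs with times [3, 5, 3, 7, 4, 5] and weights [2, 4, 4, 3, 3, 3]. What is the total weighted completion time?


Compute p/w ratios and sort ascending (WSPT): [(3, 4), (5, 4), (4, 3), (3, 2), (5, 3), (7, 3)]
Compute weighted completion times:
  Job (p=3,w=4): C=3, w*C=4*3=12
  Job (p=5,w=4): C=8, w*C=4*8=32
  Job (p=4,w=3): C=12, w*C=3*12=36
  Job (p=3,w=2): C=15, w*C=2*15=30
  Job (p=5,w=3): C=20, w*C=3*20=60
  Job (p=7,w=3): C=27, w*C=3*27=81
Total weighted completion time = 251

251


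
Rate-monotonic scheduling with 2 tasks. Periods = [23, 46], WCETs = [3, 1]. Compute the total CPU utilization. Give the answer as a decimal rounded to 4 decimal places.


Compute individual utilizations (exact fractions):
  Task 1: C/T = 3/23 (approx. 0.1304)
  Task 2: C/T = 1/46 (approx. 0.0217)
Total utilization U = 3/23 + 1/46 = 7/46
Rounded to 4 decimal places: U = 0.1522
RM (Liu & Layland) bound for 2 tasks = 0.828427; compare with U = 7/46 (approx. 0.152174)
U <= bound, so schedulable by RM sufficient condition.

0.1522
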